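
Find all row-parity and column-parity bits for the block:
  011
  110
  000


Row parities: 000
Column parities: 101

Row P: 000, Col P: 101, Corner: 0


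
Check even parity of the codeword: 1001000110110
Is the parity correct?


Number of 1s: 6

Yes, parity is correct (6 ones)


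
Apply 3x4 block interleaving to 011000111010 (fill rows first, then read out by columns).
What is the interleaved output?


Matrix:
  0110
  0011
  1010
Read columns: 001100111010

001100111010


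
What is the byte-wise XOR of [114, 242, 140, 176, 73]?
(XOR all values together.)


XOR chain: 114 ^ 242 ^ 140 ^ 176 ^ 73 = 245

245


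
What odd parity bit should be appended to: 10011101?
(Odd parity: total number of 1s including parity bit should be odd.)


Number of 1s in data: 5
Parity bit: 0

0


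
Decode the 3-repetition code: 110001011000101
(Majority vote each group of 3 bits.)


Groups: 110, 001, 011, 000, 101
Majority votes: 10101

10101


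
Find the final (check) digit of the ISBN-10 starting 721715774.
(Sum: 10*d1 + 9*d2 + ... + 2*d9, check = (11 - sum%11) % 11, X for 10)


Weighted sum: 233
233 mod 11 = 2

Check digit: 9


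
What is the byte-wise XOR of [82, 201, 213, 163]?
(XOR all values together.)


XOR chain: 82 ^ 201 ^ 213 ^ 163 = 237

237


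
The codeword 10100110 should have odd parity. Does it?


Number of 1s: 4

No, parity error (4 ones)


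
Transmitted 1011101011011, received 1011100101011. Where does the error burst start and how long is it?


XOR: 0000001110000

Burst at position 6, length 3


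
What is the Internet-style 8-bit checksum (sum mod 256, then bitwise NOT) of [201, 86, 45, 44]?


Sum = 376 mod 256 = 120
Complement = 135

135


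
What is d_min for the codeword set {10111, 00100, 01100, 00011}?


Comparing all pairs, minimum distance: 1
Can detect 0 errors, correct 0 errors

1


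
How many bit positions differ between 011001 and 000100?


XOR: 011101
Count of 1s: 4

4


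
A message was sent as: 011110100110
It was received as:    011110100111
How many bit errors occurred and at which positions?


XOR: 000000000001

1 error(s) at position(s): 11


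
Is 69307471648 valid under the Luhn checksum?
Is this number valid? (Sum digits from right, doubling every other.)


Luhn sum = 64
64 mod 10 = 4

Invalid (Luhn sum mod 10 = 4)


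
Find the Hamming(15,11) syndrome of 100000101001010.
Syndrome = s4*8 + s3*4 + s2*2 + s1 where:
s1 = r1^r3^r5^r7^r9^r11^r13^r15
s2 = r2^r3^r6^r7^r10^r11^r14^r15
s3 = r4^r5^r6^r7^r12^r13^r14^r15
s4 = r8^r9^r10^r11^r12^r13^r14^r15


s1=1, s2=0, s3=1, s4=1

Syndrome = 13 (error at position 13)


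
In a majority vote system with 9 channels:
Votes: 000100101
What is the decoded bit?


Ones: 3 out of 9
Threshold: 5

0 (3/9 voted 1)


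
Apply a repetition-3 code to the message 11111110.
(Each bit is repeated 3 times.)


Each bit -> 3 copies

111111111111111111111000


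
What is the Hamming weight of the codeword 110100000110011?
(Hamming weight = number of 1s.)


Counting 1s in 110100000110011

7


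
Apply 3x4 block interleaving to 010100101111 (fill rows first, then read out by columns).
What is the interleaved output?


Matrix:
  0101
  0010
  1111
Read columns: 001101011101

001101011101


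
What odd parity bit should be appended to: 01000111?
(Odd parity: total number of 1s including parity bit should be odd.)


Number of 1s in data: 4
Parity bit: 1

1


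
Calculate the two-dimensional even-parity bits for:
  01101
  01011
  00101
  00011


Row parities: 1100
Column parities: 00000

Row P: 1100, Col P: 00000, Corner: 0


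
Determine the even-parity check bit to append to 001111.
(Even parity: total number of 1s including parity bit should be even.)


Number of 1s in data: 4
Parity bit: 0

0


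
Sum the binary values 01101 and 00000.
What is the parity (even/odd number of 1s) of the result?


01101 = 13
00000 = 0
Sum = 13 = 1101
1s count = 3

odd parity (3 ones in 1101)


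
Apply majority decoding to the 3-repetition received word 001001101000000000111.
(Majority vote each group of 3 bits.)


Groups: 001, 001, 101, 000, 000, 000, 111
Majority votes: 0010001

0010001


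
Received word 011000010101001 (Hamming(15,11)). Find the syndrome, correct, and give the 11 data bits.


Syndrome = 0: no error detected

Data: 10000101001 (no errors)


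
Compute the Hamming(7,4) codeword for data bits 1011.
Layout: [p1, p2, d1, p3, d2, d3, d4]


Parity bits: p1=0, p2=1, p3=0

0110011


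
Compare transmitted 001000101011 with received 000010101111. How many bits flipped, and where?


XOR: 001010000100

3 error(s) at position(s): 2, 4, 9


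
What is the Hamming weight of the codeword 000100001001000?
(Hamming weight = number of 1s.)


Counting 1s in 000100001001000

3


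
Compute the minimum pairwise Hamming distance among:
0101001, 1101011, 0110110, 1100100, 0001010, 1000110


Comparing all pairs, minimum distance: 2
Can detect 1 errors, correct 0 errors

2


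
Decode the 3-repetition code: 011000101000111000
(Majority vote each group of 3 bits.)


Groups: 011, 000, 101, 000, 111, 000
Majority votes: 101010

101010


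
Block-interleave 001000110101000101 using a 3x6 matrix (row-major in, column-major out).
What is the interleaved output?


Matrix:
  001000
  110101
  000101
Read columns: 010010100011000011

010010100011000011


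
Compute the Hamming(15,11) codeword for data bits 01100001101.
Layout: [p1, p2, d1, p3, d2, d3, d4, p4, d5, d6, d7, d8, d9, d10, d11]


Parity bits: p1=1, p2=0, p3=1, p4=1

100111010001101


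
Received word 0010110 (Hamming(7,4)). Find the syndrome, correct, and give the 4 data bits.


Syndrome = 0: no error detected

Data: 1110 (no errors)


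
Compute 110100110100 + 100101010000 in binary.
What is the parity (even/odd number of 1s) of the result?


110100110100 = 3380
100101010000 = 2384
Sum = 5764 = 1011010000100
1s count = 5

odd parity (5 ones in 1011010000100)


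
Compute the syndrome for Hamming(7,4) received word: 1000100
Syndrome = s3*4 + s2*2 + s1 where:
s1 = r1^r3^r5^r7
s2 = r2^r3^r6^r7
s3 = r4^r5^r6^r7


s1=0, s2=0, s3=1

Syndrome = 4 (error at position 4)


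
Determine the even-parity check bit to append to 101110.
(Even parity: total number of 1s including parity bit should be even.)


Number of 1s in data: 4
Parity bit: 0

0


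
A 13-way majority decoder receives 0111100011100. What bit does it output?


Ones: 7 out of 13
Threshold: 7

1 (7/13 voted 1)


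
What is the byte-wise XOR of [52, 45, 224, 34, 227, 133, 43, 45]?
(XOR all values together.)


XOR chain: 52 ^ 45 ^ 224 ^ 34 ^ 227 ^ 133 ^ 43 ^ 45 = 187

187


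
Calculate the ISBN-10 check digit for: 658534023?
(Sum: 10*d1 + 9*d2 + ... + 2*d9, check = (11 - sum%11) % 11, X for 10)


Weighted sum: 254
254 mod 11 = 1

Check digit: X


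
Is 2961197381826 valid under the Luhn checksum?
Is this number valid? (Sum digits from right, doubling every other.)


Luhn sum = 70
70 mod 10 = 0

Valid (Luhn sum mod 10 = 0)


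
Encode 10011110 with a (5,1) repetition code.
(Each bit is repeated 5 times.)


Each bit -> 5 copies

1111100000000001111111111111111111100000


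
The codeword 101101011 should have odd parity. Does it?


Number of 1s: 6

No, parity error (6 ones)


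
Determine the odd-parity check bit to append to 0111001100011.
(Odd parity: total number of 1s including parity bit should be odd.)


Number of 1s in data: 7
Parity bit: 0

0


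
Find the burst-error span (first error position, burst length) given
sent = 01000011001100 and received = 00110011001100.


XOR: 01110000000000

Burst at position 1, length 3


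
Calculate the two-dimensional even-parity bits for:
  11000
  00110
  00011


Row parities: 000
Column parities: 11101

Row P: 000, Col P: 11101, Corner: 0


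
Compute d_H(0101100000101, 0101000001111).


XOR: 0000100001010
Count of 1s: 3

3


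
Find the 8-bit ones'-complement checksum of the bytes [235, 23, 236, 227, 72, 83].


Sum = 876 mod 256 = 108
Complement = 147

147


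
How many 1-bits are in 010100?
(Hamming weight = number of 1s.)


Counting 1s in 010100

2


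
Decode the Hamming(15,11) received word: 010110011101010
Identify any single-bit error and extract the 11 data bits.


Syndrome = 10: error at position 10

Data: 01001001010 (corrected bit 10)


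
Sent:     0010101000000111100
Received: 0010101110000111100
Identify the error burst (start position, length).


XOR: 0000000110000000000

Burst at position 7, length 2


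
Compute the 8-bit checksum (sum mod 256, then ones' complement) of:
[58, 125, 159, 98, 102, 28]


Sum = 570 mod 256 = 58
Complement = 197

197


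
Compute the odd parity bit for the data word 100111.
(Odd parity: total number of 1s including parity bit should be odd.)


Number of 1s in data: 4
Parity bit: 1

1


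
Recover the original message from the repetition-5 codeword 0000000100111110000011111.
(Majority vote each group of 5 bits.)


Groups: 00000, 00100, 11111, 00000, 11111
Majority votes: 00101

00101


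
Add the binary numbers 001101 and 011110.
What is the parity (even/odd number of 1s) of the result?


001101 = 13
011110 = 30
Sum = 43 = 101011
1s count = 4

even parity (4 ones in 101011)


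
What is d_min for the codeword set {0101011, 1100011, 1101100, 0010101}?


Comparing all pairs, minimum distance: 2
Can detect 1 errors, correct 0 errors

2


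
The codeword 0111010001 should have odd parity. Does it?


Number of 1s: 5

Yes, parity is correct (5 ones)


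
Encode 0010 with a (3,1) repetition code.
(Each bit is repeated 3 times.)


Each bit -> 3 copies

000000111000


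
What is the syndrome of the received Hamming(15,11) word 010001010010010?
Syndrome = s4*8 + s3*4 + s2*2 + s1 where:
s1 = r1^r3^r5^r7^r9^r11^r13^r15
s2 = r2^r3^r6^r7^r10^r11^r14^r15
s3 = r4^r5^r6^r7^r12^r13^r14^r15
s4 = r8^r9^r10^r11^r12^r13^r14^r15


s1=1, s2=0, s3=0, s4=1

Syndrome = 9 (error at position 9)


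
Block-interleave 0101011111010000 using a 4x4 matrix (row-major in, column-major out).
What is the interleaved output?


Matrix:
  0101
  0111
  1101
  0000
Read columns: 0010111001001110

0010111001001110


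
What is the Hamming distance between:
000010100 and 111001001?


XOR: 111011101
Count of 1s: 7

7


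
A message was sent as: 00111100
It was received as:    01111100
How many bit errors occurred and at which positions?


XOR: 01000000

1 error(s) at position(s): 1


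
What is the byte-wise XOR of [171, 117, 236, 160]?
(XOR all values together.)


XOR chain: 171 ^ 117 ^ 236 ^ 160 = 146

146


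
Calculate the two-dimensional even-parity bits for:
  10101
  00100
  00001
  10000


Row parities: 1111
Column parities: 00000

Row P: 1111, Col P: 00000, Corner: 0


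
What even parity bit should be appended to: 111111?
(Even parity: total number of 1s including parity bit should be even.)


Number of 1s in data: 6
Parity bit: 0

0


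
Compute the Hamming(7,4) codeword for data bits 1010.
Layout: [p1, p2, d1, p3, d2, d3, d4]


Parity bits: p1=1, p2=0, p3=1

1011010


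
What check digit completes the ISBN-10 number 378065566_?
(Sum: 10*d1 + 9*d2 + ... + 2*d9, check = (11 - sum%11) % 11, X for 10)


Weighted sum: 268
268 mod 11 = 4

Check digit: 7


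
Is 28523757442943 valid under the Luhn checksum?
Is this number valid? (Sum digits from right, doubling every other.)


Luhn sum = 72
72 mod 10 = 2

Invalid (Luhn sum mod 10 = 2)


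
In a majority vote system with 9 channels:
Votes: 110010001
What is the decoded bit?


Ones: 4 out of 9
Threshold: 5

0 (4/9 voted 1)


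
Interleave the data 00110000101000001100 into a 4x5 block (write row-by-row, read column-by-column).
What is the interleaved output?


Matrix:
  00110
  00010
  10000
  01100
Read columns: 00100001100111000000

00100001100111000000


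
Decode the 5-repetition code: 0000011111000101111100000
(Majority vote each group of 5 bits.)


Groups: 00000, 11111, 00010, 11111, 00000
Majority votes: 01010

01010


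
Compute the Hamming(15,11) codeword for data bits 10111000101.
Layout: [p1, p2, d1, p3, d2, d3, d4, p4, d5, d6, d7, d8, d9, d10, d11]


Parity bits: p1=1, p2=0, p3=0, p4=1

101001111000101


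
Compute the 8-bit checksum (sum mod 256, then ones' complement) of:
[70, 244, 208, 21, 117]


Sum = 660 mod 256 = 148
Complement = 107

107


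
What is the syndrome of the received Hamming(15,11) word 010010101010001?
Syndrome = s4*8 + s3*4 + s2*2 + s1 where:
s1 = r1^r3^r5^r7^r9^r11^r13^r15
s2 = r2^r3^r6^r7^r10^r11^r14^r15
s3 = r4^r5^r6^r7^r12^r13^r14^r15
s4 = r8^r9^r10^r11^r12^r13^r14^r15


s1=1, s2=0, s3=1, s4=1

Syndrome = 13 (error at position 13)


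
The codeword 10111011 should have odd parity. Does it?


Number of 1s: 6

No, parity error (6 ones)


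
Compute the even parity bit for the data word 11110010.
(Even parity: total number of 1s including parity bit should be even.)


Number of 1s in data: 5
Parity bit: 1

1


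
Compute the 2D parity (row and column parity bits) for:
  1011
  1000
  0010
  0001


Row parities: 1111
Column parities: 0000

Row P: 1111, Col P: 0000, Corner: 0


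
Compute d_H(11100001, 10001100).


XOR: 01101101
Count of 1s: 5

5


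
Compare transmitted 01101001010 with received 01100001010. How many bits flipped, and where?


XOR: 00001000000

1 error(s) at position(s): 4


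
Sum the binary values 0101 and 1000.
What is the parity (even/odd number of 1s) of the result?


0101 = 5
1000 = 8
Sum = 13 = 1101
1s count = 3

odd parity (3 ones in 1101)


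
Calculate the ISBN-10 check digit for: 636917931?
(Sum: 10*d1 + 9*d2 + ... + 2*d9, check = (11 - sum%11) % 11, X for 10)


Weighted sum: 286
286 mod 11 = 0

Check digit: 0


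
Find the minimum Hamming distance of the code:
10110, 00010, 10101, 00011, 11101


Comparing all pairs, minimum distance: 1
Can detect 0 errors, correct 0 errors

1


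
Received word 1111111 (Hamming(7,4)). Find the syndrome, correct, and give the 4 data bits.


Syndrome = 0: no error detected

Data: 1111 (no errors)


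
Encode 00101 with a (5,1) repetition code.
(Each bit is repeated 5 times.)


Each bit -> 5 copies

0000000000111110000011111


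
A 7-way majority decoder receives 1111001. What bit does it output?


Ones: 5 out of 7
Threshold: 4

1 (5/7 voted 1)


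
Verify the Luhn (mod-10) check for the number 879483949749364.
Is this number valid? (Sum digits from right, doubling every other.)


Luhn sum = 98
98 mod 10 = 8

Invalid (Luhn sum mod 10 = 8)


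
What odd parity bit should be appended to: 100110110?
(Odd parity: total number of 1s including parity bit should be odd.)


Number of 1s in data: 5
Parity bit: 0

0


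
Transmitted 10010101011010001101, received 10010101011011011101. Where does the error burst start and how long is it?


XOR: 00000000000001010000

Burst at position 13, length 3


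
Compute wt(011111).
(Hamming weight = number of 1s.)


Counting 1s in 011111

5


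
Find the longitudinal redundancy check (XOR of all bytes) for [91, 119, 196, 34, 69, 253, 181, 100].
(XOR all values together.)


XOR chain: 91 ^ 119 ^ 196 ^ 34 ^ 69 ^ 253 ^ 181 ^ 100 = 163

163


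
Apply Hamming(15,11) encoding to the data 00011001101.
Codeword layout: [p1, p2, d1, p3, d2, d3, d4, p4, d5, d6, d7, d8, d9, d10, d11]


Parity bits: p1=0, p2=0, p3=0, p4=0

000000101001101


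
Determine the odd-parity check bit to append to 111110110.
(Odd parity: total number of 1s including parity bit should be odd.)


Number of 1s in data: 7
Parity bit: 0

0


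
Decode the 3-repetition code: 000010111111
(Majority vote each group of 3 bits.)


Groups: 000, 010, 111, 111
Majority votes: 0011

0011


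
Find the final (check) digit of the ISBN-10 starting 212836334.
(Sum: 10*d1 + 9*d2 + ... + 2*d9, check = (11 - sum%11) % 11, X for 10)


Weighted sum: 178
178 mod 11 = 2

Check digit: 9


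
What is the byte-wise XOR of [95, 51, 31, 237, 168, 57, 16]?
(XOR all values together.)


XOR chain: 95 ^ 51 ^ 31 ^ 237 ^ 168 ^ 57 ^ 16 = 31

31


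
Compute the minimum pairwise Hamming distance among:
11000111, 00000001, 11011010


Comparing all pairs, minimum distance: 4
Can detect 3 errors, correct 1 errors

4


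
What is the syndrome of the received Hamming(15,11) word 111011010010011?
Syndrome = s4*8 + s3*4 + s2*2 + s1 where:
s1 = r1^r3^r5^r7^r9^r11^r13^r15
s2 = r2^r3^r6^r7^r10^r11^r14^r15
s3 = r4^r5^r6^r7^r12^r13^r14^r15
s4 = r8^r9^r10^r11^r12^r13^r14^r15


s1=1, s2=0, s3=0, s4=0

Syndrome = 1 (error at position 1)


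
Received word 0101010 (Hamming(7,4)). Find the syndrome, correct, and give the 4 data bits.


Syndrome = 0: no error detected

Data: 0010 (no errors)


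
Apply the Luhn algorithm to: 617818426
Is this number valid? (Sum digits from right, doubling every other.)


Luhn sum = 44
44 mod 10 = 4

Invalid (Luhn sum mod 10 = 4)


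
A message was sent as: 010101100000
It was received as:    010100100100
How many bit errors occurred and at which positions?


XOR: 000001000100

2 error(s) at position(s): 5, 9


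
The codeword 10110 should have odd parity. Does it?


Number of 1s: 3

Yes, parity is correct (3 ones)


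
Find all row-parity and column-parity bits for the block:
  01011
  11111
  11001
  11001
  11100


Row parities: 11111
Column parities: 01000

Row P: 11111, Col P: 01000, Corner: 1


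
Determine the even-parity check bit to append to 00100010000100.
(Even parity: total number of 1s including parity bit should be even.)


Number of 1s in data: 3
Parity bit: 1

1


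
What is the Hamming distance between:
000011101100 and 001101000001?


XOR: 001110101101
Count of 1s: 7

7


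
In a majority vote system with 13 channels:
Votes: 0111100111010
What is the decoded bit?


Ones: 8 out of 13
Threshold: 7

1 (8/13 voted 1)


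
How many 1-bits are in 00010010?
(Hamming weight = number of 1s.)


Counting 1s in 00010010

2


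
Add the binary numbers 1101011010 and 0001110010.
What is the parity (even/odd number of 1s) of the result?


1101011010 = 858
0001110010 = 114
Sum = 972 = 1111001100
1s count = 6

even parity (6 ones in 1111001100)


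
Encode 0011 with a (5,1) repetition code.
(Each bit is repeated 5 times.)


Each bit -> 5 copies

00000000001111111111


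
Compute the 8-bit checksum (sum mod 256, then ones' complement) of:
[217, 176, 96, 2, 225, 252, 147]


Sum = 1115 mod 256 = 91
Complement = 164

164


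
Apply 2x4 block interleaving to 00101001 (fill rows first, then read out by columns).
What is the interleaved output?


Matrix:
  0010
  1001
Read columns: 01001001

01001001


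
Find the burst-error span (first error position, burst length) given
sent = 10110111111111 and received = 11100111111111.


XOR: 01010000000000

Burst at position 1, length 3


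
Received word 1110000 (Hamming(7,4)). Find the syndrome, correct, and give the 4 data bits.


Syndrome = 0: no error detected

Data: 1000 (no errors)


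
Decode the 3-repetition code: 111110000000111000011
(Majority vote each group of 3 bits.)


Groups: 111, 110, 000, 000, 111, 000, 011
Majority votes: 1100101

1100101


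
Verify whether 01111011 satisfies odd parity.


Number of 1s: 6

No, parity error (6 ones)


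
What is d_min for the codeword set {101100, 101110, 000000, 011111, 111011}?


Comparing all pairs, minimum distance: 1
Can detect 0 errors, correct 0 errors

1


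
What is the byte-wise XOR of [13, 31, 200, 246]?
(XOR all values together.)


XOR chain: 13 ^ 31 ^ 200 ^ 246 = 44

44


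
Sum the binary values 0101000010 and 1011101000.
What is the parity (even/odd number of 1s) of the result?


0101000010 = 322
1011101000 = 744
Sum = 1066 = 10000101010
1s count = 4

even parity (4 ones in 10000101010)


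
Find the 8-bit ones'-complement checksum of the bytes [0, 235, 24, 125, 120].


Sum = 504 mod 256 = 248
Complement = 7

7


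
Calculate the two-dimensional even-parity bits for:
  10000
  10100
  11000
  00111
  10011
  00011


Row parities: 100110
Column parities: 01011

Row P: 100110, Col P: 01011, Corner: 1


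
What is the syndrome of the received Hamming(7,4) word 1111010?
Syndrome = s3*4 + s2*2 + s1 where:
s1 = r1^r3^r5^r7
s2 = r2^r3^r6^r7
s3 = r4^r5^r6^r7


s1=0, s2=1, s3=0

Syndrome = 2 (error at position 2)


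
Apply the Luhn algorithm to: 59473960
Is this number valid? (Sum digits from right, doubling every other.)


Luhn sum = 43
43 mod 10 = 3

Invalid (Luhn sum mod 10 = 3)


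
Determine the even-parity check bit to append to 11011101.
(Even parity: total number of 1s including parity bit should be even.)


Number of 1s in data: 6
Parity bit: 0

0


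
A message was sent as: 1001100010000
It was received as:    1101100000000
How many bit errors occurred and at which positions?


XOR: 0100000010000

2 error(s) at position(s): 1, 8


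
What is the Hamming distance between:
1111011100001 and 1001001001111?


XOR: 0110010101110
Count of 1s: 7

7


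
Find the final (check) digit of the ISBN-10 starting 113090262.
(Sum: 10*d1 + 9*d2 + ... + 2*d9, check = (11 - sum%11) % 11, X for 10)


Weighted sum: 127
127 mod 11 = 6

Check digit: 5


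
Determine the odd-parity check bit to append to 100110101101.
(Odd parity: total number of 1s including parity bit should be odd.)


Number of 1s in data: 7
Parity bit: 0

0


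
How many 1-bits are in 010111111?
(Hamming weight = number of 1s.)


Counting 1s in 010111111

7


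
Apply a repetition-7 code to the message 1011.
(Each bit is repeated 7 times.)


Each bit -> 7 copies

1111111000000011111111111111


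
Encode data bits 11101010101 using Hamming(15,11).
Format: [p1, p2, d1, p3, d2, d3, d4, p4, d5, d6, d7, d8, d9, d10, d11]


Parity bits: p1=0, p2=0, p3=0, p4=0

001011001010101


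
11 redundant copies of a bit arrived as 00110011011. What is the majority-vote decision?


Ones: 6 out of 11
Threshold: 6

1 (6/11 voted 1)


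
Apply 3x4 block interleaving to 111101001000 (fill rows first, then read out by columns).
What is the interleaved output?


Matrix:
  1111
  0100
  1000
Read columns: 101110100100

101110100100


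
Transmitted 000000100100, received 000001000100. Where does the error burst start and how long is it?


XOR: 000001100000

Burst at position 5, length 2


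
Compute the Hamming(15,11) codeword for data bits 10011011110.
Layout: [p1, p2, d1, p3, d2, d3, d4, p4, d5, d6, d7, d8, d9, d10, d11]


Parity bits: p1=1, p2=0, p3=0, p4=1

101000111011110


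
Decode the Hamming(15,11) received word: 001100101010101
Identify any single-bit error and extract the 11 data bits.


Syndrome = 0: no error detected

Data: 10011010101 (no errors)


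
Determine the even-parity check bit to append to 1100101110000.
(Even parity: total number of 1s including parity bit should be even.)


Number of 1s in data: 6
Parity bit: 0

0


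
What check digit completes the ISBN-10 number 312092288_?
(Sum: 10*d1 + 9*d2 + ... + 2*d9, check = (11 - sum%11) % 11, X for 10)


Weighted sum: 167
167 mod 11 = 2

Check digit: 9


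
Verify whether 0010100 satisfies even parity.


Number of 1s: 2

Yes, parity is correct (2 ones)


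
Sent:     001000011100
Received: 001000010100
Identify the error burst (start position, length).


XOR: 000000001000

Burst at position 8, length 1


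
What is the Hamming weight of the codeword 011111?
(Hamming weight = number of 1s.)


Counting 1s in 011111

5


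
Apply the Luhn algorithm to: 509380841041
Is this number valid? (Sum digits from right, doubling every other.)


Luhn sum = 42
42 mod 10 = 2

Invalid (Luhn sum mod 10 = 2)


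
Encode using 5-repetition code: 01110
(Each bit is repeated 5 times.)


Each bit -> 5 copies

0000011111111111111100000


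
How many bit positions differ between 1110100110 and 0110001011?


XOR: 1000101101
Count of 1s: 5

5


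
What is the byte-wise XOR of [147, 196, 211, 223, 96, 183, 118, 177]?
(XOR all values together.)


XOR chain: 147 ^ 196 ^ 211 ^ 223 ^ 96 ^ 183 ^ 118 ^ 177 = 75

75


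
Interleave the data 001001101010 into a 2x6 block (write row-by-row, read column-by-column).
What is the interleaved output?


Matrix:
  001001
  101010
Read columns: 010011000110

010011000110


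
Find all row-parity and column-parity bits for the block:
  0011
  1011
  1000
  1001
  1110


Row parities: 01101
Column parities: 0111

Row P: 01101, Col P: 0111, Corner: 1


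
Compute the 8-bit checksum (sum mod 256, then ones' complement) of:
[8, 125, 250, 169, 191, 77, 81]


Sum = 901 mod 256 = 133
Complement = 122

122


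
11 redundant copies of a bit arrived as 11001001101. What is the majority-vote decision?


Ones: 6 out of 11
Threshold: 6

1 (6/11 voted 1)


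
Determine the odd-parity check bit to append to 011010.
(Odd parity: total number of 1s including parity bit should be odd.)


Number of 1s in data: 3
Parity bit: 0

0


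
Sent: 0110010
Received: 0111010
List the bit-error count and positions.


XOR: 0001000

1 error(s) at position(s): 3


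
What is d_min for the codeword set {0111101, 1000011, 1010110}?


Comparing all pairs, minimum distance: 3
Can detect 2 errors, correct 1 errors

3


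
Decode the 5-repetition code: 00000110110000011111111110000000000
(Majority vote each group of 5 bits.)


Groups: 00000, 11011, 00000, 11111, 11111, 00000, 00000
Majority votes: 0101100

0101100


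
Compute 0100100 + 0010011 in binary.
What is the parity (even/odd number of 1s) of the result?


0100100 = 36
0010011 = 19
Sum = 55 = 110111
1s count = 5

odd parity (5 ones in 110111)


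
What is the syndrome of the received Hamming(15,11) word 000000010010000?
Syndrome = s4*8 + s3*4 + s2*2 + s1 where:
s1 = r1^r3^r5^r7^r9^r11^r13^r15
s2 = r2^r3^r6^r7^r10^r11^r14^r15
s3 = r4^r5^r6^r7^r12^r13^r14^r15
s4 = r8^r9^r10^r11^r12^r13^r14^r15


s1=1, s2=1, s3=0, s4=0

Syndrome = 3 (error at position 3)


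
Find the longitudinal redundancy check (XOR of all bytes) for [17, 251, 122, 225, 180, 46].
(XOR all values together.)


XOR chain: 17 ^ 251 ^ 122 ^ 225 ^ 180 ^ 46 = 235

235


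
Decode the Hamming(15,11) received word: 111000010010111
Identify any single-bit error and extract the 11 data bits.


Syndrome = 15: error at position 15

Data: 10000010110 (corrected bit 15)


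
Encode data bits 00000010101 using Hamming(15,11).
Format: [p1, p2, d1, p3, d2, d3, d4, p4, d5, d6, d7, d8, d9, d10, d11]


Parity bits: p1=1, p2=0, p3=0, p4=1

100000010010101


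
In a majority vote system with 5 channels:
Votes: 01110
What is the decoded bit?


Ones: 3 out of 5
Threshold: 3

1 (3/5 voted 1)


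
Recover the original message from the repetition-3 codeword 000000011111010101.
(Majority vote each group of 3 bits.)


Groups: 000, 000, 011, 111, 010, 101
Majority votes: 001101

001101


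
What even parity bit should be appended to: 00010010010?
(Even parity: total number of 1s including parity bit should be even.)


Number of 1s in data: 3
Parity bit: 1

1


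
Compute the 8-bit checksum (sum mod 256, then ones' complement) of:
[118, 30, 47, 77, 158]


Sum = 430 mod 256 = 174
Complement = 81

81


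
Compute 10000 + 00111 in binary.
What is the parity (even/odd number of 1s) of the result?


10000 = 16
00111 = 7
Sum = 23 = 10111
1s count = 4

even parity (4 ones in 10111)


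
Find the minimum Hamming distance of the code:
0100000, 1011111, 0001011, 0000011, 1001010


Comparing all pairs, minimum distance: 1
Can detect 0 errors, correct 0 errors

1


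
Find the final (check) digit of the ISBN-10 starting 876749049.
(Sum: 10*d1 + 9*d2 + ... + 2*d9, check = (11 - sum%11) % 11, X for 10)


Weighted sum: 339
339 mod 11 = 9

Check digit: 2


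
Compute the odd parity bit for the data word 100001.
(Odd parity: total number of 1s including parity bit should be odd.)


Number of 1s in data: 2
Parity bit: 1

1


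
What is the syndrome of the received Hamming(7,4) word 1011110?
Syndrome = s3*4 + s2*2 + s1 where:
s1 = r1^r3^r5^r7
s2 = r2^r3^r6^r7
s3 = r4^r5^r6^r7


s1=1, s2=0, s3=1

Syndrome = 5 (error at position 5)


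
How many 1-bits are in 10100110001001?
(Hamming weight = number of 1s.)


Counting 1s in 10100110001001

6


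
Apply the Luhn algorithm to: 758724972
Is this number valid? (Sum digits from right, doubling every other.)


Luhn sum = 47
47 mod 10 = 7

Invalid (Luhn sum mod 10 = 7)


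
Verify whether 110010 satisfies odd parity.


Number of 1s: 3

Yes, parity is correct (3 ones)


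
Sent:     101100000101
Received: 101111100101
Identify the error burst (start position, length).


XOR: 000011100000

Burst at position 4, length 3


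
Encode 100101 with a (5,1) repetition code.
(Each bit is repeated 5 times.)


Each bit -> 5 copies

111110000000000111110000011111


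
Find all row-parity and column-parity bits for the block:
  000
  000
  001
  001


Row parities: 0011
Column parities: 000

Row P: 0011, Col P: 000, Corner: 0


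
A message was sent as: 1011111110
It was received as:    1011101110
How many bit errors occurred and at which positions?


XOR: 0000010000

1 error(s) at position(s): 5


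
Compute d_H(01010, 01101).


XOR: 00111
Count of 1s: 3

3


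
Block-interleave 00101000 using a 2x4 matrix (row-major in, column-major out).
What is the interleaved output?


Matrix:
  0010
  1000
Read columns: 01001000

01001000


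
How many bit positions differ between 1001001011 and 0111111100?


XOR: 1110110111
Count of 1s: 8

8


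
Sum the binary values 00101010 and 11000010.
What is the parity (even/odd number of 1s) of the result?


00101010 = 42
11000010 = 194
Sum = 236 = 11101100
1s count = 5

odd parity (5 ones in 11101100)


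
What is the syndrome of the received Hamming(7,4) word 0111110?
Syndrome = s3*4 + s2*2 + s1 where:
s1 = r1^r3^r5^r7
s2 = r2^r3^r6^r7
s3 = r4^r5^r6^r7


s1=0, s2=1, s3=1

Syndrome = 6 (error at position 6)


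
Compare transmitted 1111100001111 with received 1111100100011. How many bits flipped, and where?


XOR: 0000000101100

3 error(s) at position(s): 7, 9, 10


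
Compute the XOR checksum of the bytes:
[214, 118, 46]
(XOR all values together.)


XOR chain: 214 ^ 118 ^ 46 = 142

142


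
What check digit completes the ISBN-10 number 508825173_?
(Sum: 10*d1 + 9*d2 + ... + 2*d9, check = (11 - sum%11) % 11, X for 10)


Weighted sum: 238
238 mod 11 = 7

Check digit: 4


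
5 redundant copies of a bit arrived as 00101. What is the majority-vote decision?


Ones: 2 out of 5
Threshold: 3

0 (2/5 voted 1)


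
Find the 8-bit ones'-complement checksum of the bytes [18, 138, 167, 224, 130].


Sum = 677 mod 256 = 165
Complement = 90

90


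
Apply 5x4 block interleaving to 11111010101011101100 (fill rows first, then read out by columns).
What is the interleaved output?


Matrix:
  1111
  1010
  1010
  1110
  1100
Read columns: 11111100111111010000

11111100111111010000


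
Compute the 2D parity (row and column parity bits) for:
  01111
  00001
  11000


Row parities: 010
Column parities: 10110

Row P: 010, Col P: 10110, Corner: 1


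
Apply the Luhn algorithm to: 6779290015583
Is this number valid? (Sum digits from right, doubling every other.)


Luhn sum = 55
55 mod 10 = 5

Invalid (Luhn sum mod 10 = 5)


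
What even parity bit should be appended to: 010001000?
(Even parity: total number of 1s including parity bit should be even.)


Number of 1s in data: 2
Parity bit: 0

0


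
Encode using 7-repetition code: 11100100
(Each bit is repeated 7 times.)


Each bit -> 7 copies

11111111111111111111100000000000000111111100000000000000


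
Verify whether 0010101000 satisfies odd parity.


Number of 1s: 3

Yes, parity is correct (3 ones)


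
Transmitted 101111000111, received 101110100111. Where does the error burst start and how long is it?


XOR: 000001100000

Burst at position 5, length 2


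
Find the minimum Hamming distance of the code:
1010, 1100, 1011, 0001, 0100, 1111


Comparing all pairs, minimum distance: 1
Can detect 0 errors, correct 0 errors

1


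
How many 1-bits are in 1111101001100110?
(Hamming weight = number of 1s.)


Counting 1s in 1111101001100110

10


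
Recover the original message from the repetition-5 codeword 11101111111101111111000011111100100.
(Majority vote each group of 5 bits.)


Groups: 11101, 11111, 11011, 11111, 00001, 11111, 00100
Majority votes: 1111010

1111010


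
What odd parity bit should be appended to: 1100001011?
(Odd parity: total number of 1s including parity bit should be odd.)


Number of 1s in data: 5
Parity bit: 0

0


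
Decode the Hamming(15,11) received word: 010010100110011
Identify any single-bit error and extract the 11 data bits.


Syndrome = 0: no error detected

Data: 01010110011 (no errors)


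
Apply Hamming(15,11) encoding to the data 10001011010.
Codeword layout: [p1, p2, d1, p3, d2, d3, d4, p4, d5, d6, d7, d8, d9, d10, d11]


Parity bits: p1=1, p2=1, p3=0, p4=0

111000001011010


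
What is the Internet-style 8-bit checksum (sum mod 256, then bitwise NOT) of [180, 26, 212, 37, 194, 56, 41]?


Sum = 746 mod 256 = 234
Complement = 21

21


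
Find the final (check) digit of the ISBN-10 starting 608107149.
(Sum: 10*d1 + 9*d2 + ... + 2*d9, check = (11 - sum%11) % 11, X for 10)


Weighted sum: 200
200 mod 11 = 2

Check digit: 9


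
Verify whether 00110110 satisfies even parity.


Number of 1s: 4

Yes, parity is correct (4 ones)


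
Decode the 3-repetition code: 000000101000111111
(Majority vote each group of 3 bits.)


Groups: 000, 000, 101, 000, 111, 111
Majority votes: 001011

001011


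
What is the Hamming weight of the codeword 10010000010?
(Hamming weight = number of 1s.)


Counting 1s in 10010000010

3


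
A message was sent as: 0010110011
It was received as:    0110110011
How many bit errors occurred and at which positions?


XOR: 0100000000

1 error(s) at position(s): 1


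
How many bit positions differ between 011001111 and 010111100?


XOR: 001110011
Count of 1s: 5

5


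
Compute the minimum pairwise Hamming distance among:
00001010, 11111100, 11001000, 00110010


Comparing all pairs, minimum distance: 3
Can detect 2 errors, correct 1 errors

3


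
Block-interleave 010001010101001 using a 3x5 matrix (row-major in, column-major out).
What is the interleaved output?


Matrix:
  01000
  10101
  01001
Read columns: 010101010000011

010101010000011


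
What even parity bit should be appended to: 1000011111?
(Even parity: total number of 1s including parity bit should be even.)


Number of 1s in data: 6
Parity bit: 0

0


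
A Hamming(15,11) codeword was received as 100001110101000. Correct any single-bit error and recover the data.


Syndrome = 14: error at position 14

Data: 00110101010 (corrected bit 14)


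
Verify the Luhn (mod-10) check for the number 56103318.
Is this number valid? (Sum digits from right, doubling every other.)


Luhn sum = 28
28 mod 10 = 8

Invalid (Luhn sum mod 10 = 8)


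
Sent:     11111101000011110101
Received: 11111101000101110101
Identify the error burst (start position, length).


XOR: 00000000000110000000

Burst at position 11, length 2


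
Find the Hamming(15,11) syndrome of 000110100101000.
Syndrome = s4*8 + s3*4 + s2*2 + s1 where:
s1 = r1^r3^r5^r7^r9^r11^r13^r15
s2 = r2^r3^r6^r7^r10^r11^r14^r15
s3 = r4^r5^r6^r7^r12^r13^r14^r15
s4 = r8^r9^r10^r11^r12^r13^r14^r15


s1=0, s2=0, s3=0, s4=0

Syndrome = 0 (no error)


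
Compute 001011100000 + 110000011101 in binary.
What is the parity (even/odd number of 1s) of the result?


001011100000 = 736
110000011101 = 3101
Sum = 3837 = 111011111101
1s count = 10

even parity (10 ones in 111011111101)


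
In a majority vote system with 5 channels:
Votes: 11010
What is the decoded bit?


Ones: 3 out of 5
Threshold: 3

1 (3/5 voted 1)


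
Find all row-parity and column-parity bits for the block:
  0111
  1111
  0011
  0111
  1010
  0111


Row parities: 100101
Column parities: 0001

Row P: 100101, Col P: 0001, Corner: 1


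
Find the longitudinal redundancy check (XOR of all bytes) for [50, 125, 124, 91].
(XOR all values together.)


XOR chain: 50 ^ 125 ^ 124 ^ 91 = 104

104


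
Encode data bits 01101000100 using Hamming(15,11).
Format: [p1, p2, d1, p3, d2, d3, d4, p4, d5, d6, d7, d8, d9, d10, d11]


Parity bits: p1=1, p2=1, p3=1, p4=0

110111001000100


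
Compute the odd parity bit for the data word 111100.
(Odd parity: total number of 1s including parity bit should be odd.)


Number of 1s in data: 4
Parity bit: 1

1


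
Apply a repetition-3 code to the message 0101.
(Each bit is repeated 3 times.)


Each bit -> 3 copies

000111000111


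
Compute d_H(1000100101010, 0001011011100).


XOR: 1001111110110
Count of 1s: 9

9


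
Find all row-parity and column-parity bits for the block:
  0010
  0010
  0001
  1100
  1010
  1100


Row parities: 111000
Column parities: 1011

Row P: 111000, Col P: 1011, Corner: 1


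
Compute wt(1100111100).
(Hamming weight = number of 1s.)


Counting 1s in 1100111100

6


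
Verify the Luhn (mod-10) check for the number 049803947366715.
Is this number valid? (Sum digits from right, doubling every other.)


Luhn sum = 83
83 mod 10 = 3

Invalid (Luhn sum mod 10 = 3)


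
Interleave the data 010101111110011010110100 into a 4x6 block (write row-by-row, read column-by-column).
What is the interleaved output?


Matrix:
  010101
  111110
  011010
  110100
Read columns: 010111110110110101101000

010111110110110101101000


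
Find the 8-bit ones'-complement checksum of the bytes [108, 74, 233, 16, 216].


Sum = 647 mod 256 = 135
Complement = 120

120


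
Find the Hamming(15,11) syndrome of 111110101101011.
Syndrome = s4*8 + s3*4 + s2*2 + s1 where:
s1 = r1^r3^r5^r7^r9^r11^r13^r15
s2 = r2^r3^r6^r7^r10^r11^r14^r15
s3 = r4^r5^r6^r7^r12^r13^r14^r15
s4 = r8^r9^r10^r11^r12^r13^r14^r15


s1=0, s2=0, s3=0, s4=1

Syndrome = 8 (error at position 8)


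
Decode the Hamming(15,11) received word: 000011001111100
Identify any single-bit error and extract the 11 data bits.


Syndrome = 10: error at position 10

Data: 01101011100 (corrected bit 10)


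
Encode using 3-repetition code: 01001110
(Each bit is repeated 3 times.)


Each bit -> 3 copies

000111000000111111111000


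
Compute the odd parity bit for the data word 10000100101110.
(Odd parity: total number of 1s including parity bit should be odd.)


Number of 1s in data: 6
Parity bit: 1

1


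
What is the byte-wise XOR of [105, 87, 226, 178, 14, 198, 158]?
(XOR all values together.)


XOR chain: 105 ^ 87 ^ 226 ^ 178 ^ 14 ^ 198 ^ 158 = 56

56


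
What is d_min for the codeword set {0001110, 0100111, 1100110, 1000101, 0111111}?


Comparing all pairs, minimum distance: 2
Can detect 1 errors, correct 0 errors

2


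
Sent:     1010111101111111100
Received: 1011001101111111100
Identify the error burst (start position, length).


XOR: 0001110000000000000

Burst at position 3, length 3
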